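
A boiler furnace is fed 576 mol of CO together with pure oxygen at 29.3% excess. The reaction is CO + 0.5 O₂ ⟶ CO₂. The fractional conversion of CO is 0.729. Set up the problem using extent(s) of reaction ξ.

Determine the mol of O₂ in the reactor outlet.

Stoichiometric O₂ = 0.5 × 576 = 288 mol; O₂ fed = 288 × 1.293 = 372.4 mol.
Fuel reacted = 0.729 × 576 → ξ = 419.9 mol.
Outlet (n = n₀ + ν ξ):
  CO: 576 − 1(419.9) = 156.1
  O₂: 372.4 − 0.5(419.9) = 162.4
  CO₂: 0 + 1(419.9) = 419.9

162 mol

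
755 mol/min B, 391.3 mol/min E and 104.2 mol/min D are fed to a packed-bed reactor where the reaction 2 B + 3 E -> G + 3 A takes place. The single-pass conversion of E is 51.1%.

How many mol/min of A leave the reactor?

E reacted = 0.511 × 391.3 = 200 mol/min; ν_E = −3, so ξ = 200/3 = 66.65 mol/min.
Outlet amounts (n = n₀ + ν ξ):
  B: 755 − 2(66.65) = 621.7
  E: 391.3 − 3(66.65) = 191.3
  G: 0 + 1(66.65) = 66.65
  A: 0 + 3(66.65) = 200
  D: 104.2 (inert)

200 mol/min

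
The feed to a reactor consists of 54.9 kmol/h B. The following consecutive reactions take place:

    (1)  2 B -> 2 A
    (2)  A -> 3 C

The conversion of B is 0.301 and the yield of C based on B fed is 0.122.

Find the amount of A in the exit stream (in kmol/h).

14.3 kmol/h

Conversion of B: B consumed = 2ξ₁ = 0.301 × 54.9 → ξ₁ = 8.262 kmol/h.
Yield of C: 3ξ₂ / 54.9 = 0.122 → ξ₂ = 2.233 kmol/h.
Outlet amounts (n = n₀ + Σ ν·ξ):
  B: 54.9 − 2(8.262) = 38.38
  A: 0 + 2(8.262) − 1(2.233) = 14.29
  C: 0 + 3(2.233) = 6.698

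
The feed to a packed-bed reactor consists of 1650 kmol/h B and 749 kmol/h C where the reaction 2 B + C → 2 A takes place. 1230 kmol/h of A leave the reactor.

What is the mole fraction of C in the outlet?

For A: n = n₀ + 2ξ → 1230 = 0 + 2ξ, giving ξ = 615 kmol/h.
Outlet amounts (n = n₀ + ν ξ):
  B: 1650 − 2(615) = 420
  C: 749 − 1(615) = 134
  A: 0 + 2(615) = 1230
Total out = 1784 kmol/h; y_C = 134 / 1784 = 0.07511.

0.0751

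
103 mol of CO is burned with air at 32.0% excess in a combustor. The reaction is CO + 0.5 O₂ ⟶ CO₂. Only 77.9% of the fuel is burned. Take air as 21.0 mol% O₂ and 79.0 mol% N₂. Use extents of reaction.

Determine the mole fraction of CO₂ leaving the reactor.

0.208

Stoichiometric O₂ = 0.5 × 103 = 51.5 mol; O₂ fed = 51.5 × 1.320 = 67.98 mol.
N₂ fed = 67.98 × 79/21 = 255.7 mol.
Fuel reacted = 0.779 × 103 → ξ = 80.24 mol.
Outlet (n = n₀ + ν ξ):
  CO: 103 − 1(80.24) = 22.76
  O₂: 67.98 − 0.5(80.24) = 27.86
  N₂: 255.7 (inert)
  CO₂: 0 + 1(80.24) = 80.24
Total out = 386.6 mol; y_CO₂ = 80.24 / 386.6 = 0.2075.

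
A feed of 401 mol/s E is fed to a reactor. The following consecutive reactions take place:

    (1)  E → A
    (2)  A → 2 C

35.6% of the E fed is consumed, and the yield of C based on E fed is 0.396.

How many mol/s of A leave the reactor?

63.4 mol/s

Conversion of E: E consumed = 1ξ₁ = 0.356 × 401 → ξ₁ = 142.8 mol/s.
Yield of C: 2ξ₂ / 401 = 0.396 → ξ₂ = 79.4 mol/s.
Outlet amounts (n = n₀ + Σ ν·ξ):
  E: 401 − 1(142.8) = 258.2
  A: 0 + 1(142.8) − 1(79.4) = 63.36
  C: 0 + 2(79.4) = 158.8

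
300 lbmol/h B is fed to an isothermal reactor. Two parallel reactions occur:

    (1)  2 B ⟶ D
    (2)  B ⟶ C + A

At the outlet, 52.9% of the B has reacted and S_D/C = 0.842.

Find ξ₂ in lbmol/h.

ξ₂ = 59.1 lbmol/h

Conversion of B: B consumed = 0.529 × 300 = 158.7 lbmol/h = 2ξ₁ + 1ξ₂.
Selectivity: 1ξ₁ / (1ξ₂) = 0.842 → ξ₁ = 0.842 ξ₂.
Substitute: (2·0.842 + 1) ξ₂ = 158.7 → ξ₂ = 59.13 lbmol/h, ξ₁ = 49.79 lbmol/h.
Outlet amounts (n = n₀ + Σ ν·ξ):
  B: 300 − 2(49.79) − 1(59.13) = 141.3
  D: 0 + 1(49.79) = 49.79
  C: 0 + 1(59.13) = 59.13
  A: 0 + 1(59.13) = 59.13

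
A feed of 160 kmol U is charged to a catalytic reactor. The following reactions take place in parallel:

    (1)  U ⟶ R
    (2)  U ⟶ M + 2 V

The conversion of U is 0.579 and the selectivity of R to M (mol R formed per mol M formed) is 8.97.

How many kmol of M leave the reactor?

9.29 kmol

Conversion of U: U consumed = 0.579 × 160 = 92.64 kmol = 1ξ₁ + 1ξ₂.
Selectivity: 1ξ₁ / (1ξ₂) = 8.97 → ξ₁ = 8.97 ξ₂.
Substitute: (1·8.97 + 1) ξ₂ = 92.64 → ξ₂ = 9.292 kmol, ξ₁ = 83.35 kmol.
Outlet amounts (n = n₀ + Σ ν·ξ):
  U: 160 − 1(83.35) − 1(9.292) = 67.36
  R: 0 + 1(83.35) = 83.35
  M: 0 + 1(9.292) = 9.292
  V: 0 + 2(9.292) = 18.58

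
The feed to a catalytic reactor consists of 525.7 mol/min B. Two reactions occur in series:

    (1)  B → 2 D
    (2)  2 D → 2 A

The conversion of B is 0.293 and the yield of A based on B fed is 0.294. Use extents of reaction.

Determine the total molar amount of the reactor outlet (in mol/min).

Conversion of B: B consumed = 1ξ₁ = 0.293 × 525.7 → ξ₁ = 154 mol/min.
Yield of A: 2ξ₂ / 525.7 = 0.294 → ξ₂ = 77.28 mol/min.
Outlet amounts (n = n₀ + Σ ν·ξ):
  B: 525.7 − 1(154) = 371.7
  D: 0 + 2(154) − 2(77.28) = 153.5
  A: 0 + 2(77.28) = 154.6
Total out = 371.7 + 153.5 + 154.6 = 679.7 mol/min.

680 mol/min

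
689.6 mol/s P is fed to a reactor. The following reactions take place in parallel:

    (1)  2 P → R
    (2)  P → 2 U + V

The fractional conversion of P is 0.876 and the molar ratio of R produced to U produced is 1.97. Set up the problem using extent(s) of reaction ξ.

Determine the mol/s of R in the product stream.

Conversion of P: P consumed = 0.876 × 689.6 = 604.1 mol/s = 2ξ₁ + 1ξ₂.
Selectivity: 1ξ₁ / (2ξ₂) = 1.97 → ξ₁ = 3.94 ξ₂.
Substitute: (2·3.94 + 1) ξ₂ = 604.1 → ξ₂ = 68.03 mol/s, ξ₁ = 268 mol/s.
Outlet amounts (n = n₀ + Σ ν·ξ):
  P: 689.6 − 2(268) − 1(68.03) = 85.51
  R: 0 + 1(268) = 268
  U: 0 + 2(68.03) = 136.1
  V: 0 + 1(68.03) = 68.03

268 mol/s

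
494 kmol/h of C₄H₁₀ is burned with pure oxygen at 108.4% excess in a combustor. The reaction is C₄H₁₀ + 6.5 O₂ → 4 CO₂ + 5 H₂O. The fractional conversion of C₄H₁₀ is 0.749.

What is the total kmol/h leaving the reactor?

7740 kmol/h

Stoichiometric O₂ = 6.5 × 494 = 3211 kmol/h; O₂ fed = 3211 × 2.084 = 6692 kmol/h.
Fuel reacted = 0.749 × 494 → ξ = 370 kmol/h.
Outlet (n = n₀ + ν ξ):
  C₄H₁₀: 494 − 1(370) = 124
  O₂: 6692 − 6.5(370) = 4287
  CO₂: 0 + 4(370) = 1480
  H₂O: 0 + 5(370) = 1850
Total out = 124 + 4287 + 1480 + 1850 = 7741 kmol/h.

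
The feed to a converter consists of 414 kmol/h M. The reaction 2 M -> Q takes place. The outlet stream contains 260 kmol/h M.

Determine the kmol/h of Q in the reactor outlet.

77 kmol/h

For M: n = n₀ − 2ξ → 260 = 414 − 2ξ, giving ξ = 77 kmol/h.
Outlet amounts (n = n₀ + ν ξ):
  M: 414 − 2(77) = 260
  Q: 0 + 1(77) = 77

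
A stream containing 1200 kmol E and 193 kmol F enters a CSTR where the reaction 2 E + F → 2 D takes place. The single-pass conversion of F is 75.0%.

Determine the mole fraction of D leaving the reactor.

0.232

F reacted = 0.75 × 193 = 144.8 kmol; ν_F = −1, so ξ = 144.8/1 = 144.8 kmol.
Outlet amounts (n = n₀ + ν ξ):
  E: 1200 − 2(144.8) = 910.5
  F: 193 − 1(144.8) = 48.25
  D: 0 + 2(144.8) = 289.5
Total out = 1248 kmol; y_D = 289.5 / 1248 = 0.2319.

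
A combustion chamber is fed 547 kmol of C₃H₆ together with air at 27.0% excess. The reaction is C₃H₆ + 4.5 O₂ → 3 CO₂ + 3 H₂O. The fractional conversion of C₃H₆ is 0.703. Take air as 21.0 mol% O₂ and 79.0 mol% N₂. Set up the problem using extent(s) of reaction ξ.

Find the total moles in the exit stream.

Stoichiometric O₂ = 4.5 × 547 = 2462 kmol; O₂ fed = 2462 × 1.270 = 3126 kmol.
N₂ fed = 3126 × 79/21 = 11760 kmol.
Fuel reacted = 0.703 × 547 → ξ = 384.5 kmol.
Outlet (n = n₀ + ν ξ):
  C₃H₆: 547 − 1(384.5) = 162.5
  O₂: 3126 − 4.5(384.5) = 1396
  N₂: 11760 (inert)
  CO₂: 0 + 3(384.5) = 1154
  H₂O: 0 + 3(384.5) = 1154
Total out = 162.5 + 1396 + 11760 + 1154 + 1154 = 15630 kmol.

15600 kmol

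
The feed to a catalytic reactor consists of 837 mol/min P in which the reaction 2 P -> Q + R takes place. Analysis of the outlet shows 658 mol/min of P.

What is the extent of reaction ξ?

ξ = 89.5 mol/min

For P: n = n₀ − 2ξ → 658 = 837 − 2ξ, giving ξ = 89.5 mol/min.
Outlet amounts (n = n₀ + ν ξ):
  P: 837 − 2(89.5) = 658
  Q: 0 + 1(89.5) = 89.5
  R: 0 + 1(89.5) = 89.5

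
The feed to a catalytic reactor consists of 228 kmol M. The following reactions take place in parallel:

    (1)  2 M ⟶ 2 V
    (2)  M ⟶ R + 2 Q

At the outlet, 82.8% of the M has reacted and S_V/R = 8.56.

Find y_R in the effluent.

0.0738

Conversion of M: M consumed = 0.828 × 228 = 188.8 kmol = 2ξ₁ + 1ξ₂.
Selectivity: 2ξ₁ / (1ξ₂) = 8.56 → ξ₁ = 4.28 ξ₂.
Substitute: (2·4.28 + 1) ξ₂ = 188.8 → ξ₂ = 19.75 kmol, ξ₁ = 84.52 kmol.
Outlet amounts (n = n₀ + Σ ν·ξ):
  M: 228 − 2(84.52) − 1(19.75) = 39.22
  V: 0 + 2(84.52) = 169
  R: 0 + 1(19.75) = 19.75
  Q: 0 + 2(19.75) = 39.49
Total out = 267.5 kmol; y_R = 19.75 / 267.5 = 0.07382.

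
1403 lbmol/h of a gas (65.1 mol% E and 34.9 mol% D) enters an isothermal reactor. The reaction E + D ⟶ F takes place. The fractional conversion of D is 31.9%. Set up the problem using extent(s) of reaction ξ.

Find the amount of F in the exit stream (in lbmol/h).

D reacted = 0.319 × 489.6 = 156.2 lbmol/h; ν_D = −1, so ξ = 156.2/1 = 156.2 lbmol/h.
Outlet amounts (n = n₀ + ν ξ):
  E: 913.4 − 1(156.2) = 757.2
  D: 489.6 − 1(156.2) = 333.4
  F: 0 + 1(156.2) = 156.2

156 lbmol/h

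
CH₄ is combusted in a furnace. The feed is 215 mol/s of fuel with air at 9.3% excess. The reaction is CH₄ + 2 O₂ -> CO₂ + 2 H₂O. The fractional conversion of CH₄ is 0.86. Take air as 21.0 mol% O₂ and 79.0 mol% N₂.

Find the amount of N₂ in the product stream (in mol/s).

Stoichiometric O₂ = 2 × 215 = 430 mol/s; O₂ fed = 430 × 1.093 = 470 mol/s.
N₂ fed = 470 × 79/21 = 1768 mol/s.
Fuel reacted = 0.86 × 215 → ξ = 184.9 mol/s.
Outlet (n = n₀ + ν ξ):
  CH₄: 215 − 1(184.9) = 30.1
  O₂: 470 − 2(184.9) = 100.2
  N₂: 1768 (inert)
  CO₂: 0 + 1(184.9) = 184.9
  H₂O: 0 + 2(184.9) = 369.8

1770 mol/s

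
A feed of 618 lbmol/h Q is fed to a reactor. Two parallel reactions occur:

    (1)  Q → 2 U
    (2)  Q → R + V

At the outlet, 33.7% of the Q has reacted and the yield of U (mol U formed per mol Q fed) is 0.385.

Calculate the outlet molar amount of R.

89.3 lbmol/h

Yield of U: 2ξ₁ / 618 = 0.385 → ξ₁ = 119 lbmol/h.
Conversion of Q: 1ξ₁ + 1ξ₂ = 0.337 × 618 = 208.3 → ξ₂ = 89.3 lbmol/h.
Outlet amounts (n = n₀ + Σ ν·ξ):
  Q: 618 − 1(119) − 1(89.3) = 409.7
  U: 0 + 2(119) = 237.9
  R: 0 + 1(89.3) = 89.3
  V: 0 + 1(89.3) = 89.3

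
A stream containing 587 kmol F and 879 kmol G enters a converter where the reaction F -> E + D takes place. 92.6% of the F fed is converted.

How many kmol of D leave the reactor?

544 kmol

F reacted = 0.926 × 587 = 543.6 kmol; ν_F = −1, so ξ = 543.6/1 = 543.6 kmol.
Outlet amounts (n = n₀ + ν ξ):
  F: 587 − 1(543.6) = 43.44
  E: 0 + 1(543.6) = 543.6
  D: 0 + 1(543.6) = 543.6
  G: 879 (inert)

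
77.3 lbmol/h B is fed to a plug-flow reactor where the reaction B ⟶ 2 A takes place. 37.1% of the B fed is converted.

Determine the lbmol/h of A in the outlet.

B reacted = 0.371 × 77.3 = 28.68 lbmol/h; ν_B = −1, so ξ = 28.68/1 = 28.68 lbmol/h.
Outlet amounts (n = n₀ + ν ξ):
  B: 77.3 − 1(28.68) = 48.62
  A: 0 + 2(28.68) = 57.36

57.4 lbmol/h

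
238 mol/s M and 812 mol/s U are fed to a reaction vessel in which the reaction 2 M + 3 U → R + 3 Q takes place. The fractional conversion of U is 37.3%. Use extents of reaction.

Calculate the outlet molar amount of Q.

U reacted = 0.373 × 812 = 302.9 mol/s; ν_U = −3, so ξ = 302.9/3 = 101 mol/s.
Outlet amounts (n = n₀ + ν ξ):
  M: 238 − 2(101) = 36.08
  U: 812 − 3(101) = 509.1
  R: 0 + 1(101) = 101
  Q: 0 + 3(101) = 302.9

303 mol/s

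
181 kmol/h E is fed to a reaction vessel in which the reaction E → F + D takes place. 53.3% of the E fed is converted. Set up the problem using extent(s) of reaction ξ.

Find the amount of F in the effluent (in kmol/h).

96.5 kmol/h

E reacted = 0.533 × 181 = 96.47 kmol/h; ν_E = −1, so ξ = 96.47/1 = 96.47 kmol/h.
Outlet amounts (n = n₀ + ν ξ):
  E: 181 − 1(96.47) = 84.53
  F: 0 + 1(96.47) = 96.47
  D: 0 + 1(96.47) = 96.47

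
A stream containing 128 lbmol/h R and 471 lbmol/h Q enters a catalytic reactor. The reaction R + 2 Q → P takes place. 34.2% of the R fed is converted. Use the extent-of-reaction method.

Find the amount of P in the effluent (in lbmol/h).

43.8 lbmol/h

R reacted = 0.342 × 128 = 43.78 lbmol/h; ν_R = −1, so ξ = 43.78/1 = 43.78 lbmol/h.
Outlet amounts (n = n₀ + ν ξ):
  R: 128 − 1(43.78) = 84.22
  Q: 471 − 2(43.78) = 383.4
  P: 0 + 1(43.78) = 43.78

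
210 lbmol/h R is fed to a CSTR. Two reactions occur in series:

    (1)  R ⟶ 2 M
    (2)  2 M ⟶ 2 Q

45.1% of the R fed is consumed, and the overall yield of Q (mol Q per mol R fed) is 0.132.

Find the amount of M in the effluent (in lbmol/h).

Conversion of R: R consumed = 1ξ₁ = 0.451 × 210 → ξ₁ = 94.71 lbmol/h.
Yield of Q: 2ξ₂ / 210 = 0.132 → ξ₂ = 13.86 lbmol/h.
Outlet amounts (n = n₀ + Σ ν·ξ):
  R: 210 − 1(94.71) = 115.3
  M: 0 + 2(94.71) − 2(13.86) = 161.7
  Q: 0 + 2(13.86) = 27.72

162 lbmol/h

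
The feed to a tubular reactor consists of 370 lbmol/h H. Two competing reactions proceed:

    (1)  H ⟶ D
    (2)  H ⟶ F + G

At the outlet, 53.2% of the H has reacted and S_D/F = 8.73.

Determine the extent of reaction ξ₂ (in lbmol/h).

ξ₂ = 20.2 lbmol/h

Conversion of H: H consumed = 0.532 × 370 = 196.8 lbmol/h = 1ξ₁ + 1ξ₂.
Selectivity: 1ξ₁ / (1ξ₂) = 8.73 → ξ₁ = 8.73 ξ₂.
Substitute: (1·8.73 + 1) ξ₂ = 196.8 → ξ₂ = 20.23 lbmol/h, ξ₁ = 176.6 lbmol/h.
Outlet amounts (n = n₀ + Σ ν·ξ):
  H: 370 − 1(176.6) − 1(20.23) = 173.2
  D: 0 + 1(176.6) = 176.6
  F: 0 + 1(20.23) = 20.23
  G: 0 + 1(20.23) = 20.23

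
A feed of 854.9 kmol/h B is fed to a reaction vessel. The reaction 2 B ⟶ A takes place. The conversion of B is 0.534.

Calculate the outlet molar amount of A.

B reacted = 0.534 × 854.9 = 456.5 kmol/h; ν_B = −2, so ξ = 456.5/2 = 228.3 kmol/h.
Outlet amounts (n = n₀ + ν ξ):
  B: 854.9 − 2(228.3) = 398.4
  A: 0 + 1(228.3) = 228.3

228 kmol/h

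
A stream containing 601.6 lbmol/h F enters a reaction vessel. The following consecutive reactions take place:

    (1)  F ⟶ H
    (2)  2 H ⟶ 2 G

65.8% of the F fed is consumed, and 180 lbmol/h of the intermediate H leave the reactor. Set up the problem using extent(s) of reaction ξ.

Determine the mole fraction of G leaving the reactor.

Conversion of F: F consumed = 1ξ₁ = 0.658 × 601.6 → ξ₁ = 395.9 lbmol/h.
H balance: n_H = 0 + 1ξ₁ − 2ξ₂ = 180 → ξ₂ = (1·395.9 − 180)/2 = 107.9 lbmol/h.
Outlet amounts (n = n₀ + Σ ν·ξ):
  F: 601.6 − 1(395.9) = 205.7
  H: 0 + 1(395.9) − 2(107.9) = 180
  G: 0 + 2(107.9) = 215.9
Total out = 601.6 lbmol/h; y_G = 215.9 / 601.6 = 0.3588.

0.359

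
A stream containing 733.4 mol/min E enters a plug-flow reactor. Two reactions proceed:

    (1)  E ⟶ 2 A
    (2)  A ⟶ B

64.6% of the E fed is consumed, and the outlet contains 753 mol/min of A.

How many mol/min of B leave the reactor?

195 mol/min

Conversion of E: E consumed = 1ξ₁ = 0.646 × 733.4 → ξ₁ = 473.8 mol/min.
A balance: n_A = 0 + 2ξ₁ − 1ξ₂ = 753 → ξ₂ = (2·473.8 − 753)/1 = 194.6 mol/min.
Outlet amounts (n = n₀ + Σ ν·ξ):
  E: 733.4 − 1(473.8) = 259.6
  A: 0 + 2(473.8) − 1(194.6) = 753
  B: 0 + 1(194.6) = 194.6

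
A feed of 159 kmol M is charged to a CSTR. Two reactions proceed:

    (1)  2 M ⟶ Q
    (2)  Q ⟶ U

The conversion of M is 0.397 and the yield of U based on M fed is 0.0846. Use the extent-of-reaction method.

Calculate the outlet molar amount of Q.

18.1 kmol

Conversion of M: M consumed = 2ξ₁ = 0.397 × 159 → ξ₁ = 31.56 kmol.
Yield of U: 1ξ₂ / 159 = 0.0846 → ξ₂ = 13.45 kmol.
Outlet amounts (n = n₀ + Σ ν·ξ):
  M: 159 − 2(31.56) = 95.88
  Q: 0 + 1(31.56) − 1(13.45) = 18.11
  U: 0 + 1(13.45) = 13.45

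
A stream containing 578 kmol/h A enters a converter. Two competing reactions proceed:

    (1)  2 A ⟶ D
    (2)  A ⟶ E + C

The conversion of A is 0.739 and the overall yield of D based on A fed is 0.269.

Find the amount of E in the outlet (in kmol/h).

Yield of D: 1ξ₁ / 578 = 0.269 → ξ₁ = 155.5 kmol/h.
Conversion of A: 2ξ₁ + 1ξ₂ = 0.739 × 578 = 427.1 → ξ₂ = 116.2 kmol/h.
Outlet amounts (n = n₀ + Σ ν·ξ):
  A: 578 − 2(155.5) − 1(116.2) = 150.9
  D: 0 + 1(155.5) = 155.5
  E: 0 + 1(116.2) = 116.2
  C: 0 + 1(116.2) = 116.2

116 kmol/h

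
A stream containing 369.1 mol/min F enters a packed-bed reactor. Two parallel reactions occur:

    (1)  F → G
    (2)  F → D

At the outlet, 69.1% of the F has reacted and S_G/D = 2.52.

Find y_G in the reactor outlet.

0.495

Conversion of F: F consumed = 0.691 × 369.1 = 255 mol/min = 1ξ₁ + 1ξ₂.
Selectivity: 1ξ₁ / (1ξ₂) = 2.52 → ξ₁ = 2.52 ξ₂.
Substitute: (1·2.52 + 1) ξ₂ = 255 → ξ₂ = 72.46 mol/min, ξ₁ = 182.6 mol/min.
Outlet amounts (n = n₀ + Σ ν·ξ):
  F: 369.1 − 1(182.6) − 1(72.46) = 114.1
  G: 0 + 1(182.6) = 182.6
  D: 0 + 1(72.46) = 72.46
Total out = 369.1 mol/min; y_G = 182.6 / 369.1 = 0.4947.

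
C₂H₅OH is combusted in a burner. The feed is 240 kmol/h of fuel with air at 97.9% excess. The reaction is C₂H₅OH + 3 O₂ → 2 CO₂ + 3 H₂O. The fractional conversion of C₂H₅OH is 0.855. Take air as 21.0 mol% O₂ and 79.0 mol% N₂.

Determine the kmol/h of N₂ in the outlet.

5360 kmol/h

Stoichiometric O₂ = 3 × 240 = 720 kmol/h; O₂ fed = 720 × 1.979 = 1425 kmol/h.
N₂ fed = 1425 × 79/21 = 5360 kmol/h.
Fuel reacted = 0.855 × 240 → ξ = 205.2 kmol/h.
Outlet (n = n₀ + ν ξ):
  C₂H₅OH: 240 − 1(205.2) = 34.8
  O₂: 1425 − 3(205.2) = 809.3
  N₂: 5360 (inert)
  CO₂: 0 + 2(205.2) = 410.4
  H₂O: 0 + 3(205.2) = 615.6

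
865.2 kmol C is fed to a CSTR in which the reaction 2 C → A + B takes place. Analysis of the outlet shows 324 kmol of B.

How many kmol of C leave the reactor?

217 kmol

For B: n = n₀ + 1ξ → 324 = 0 + 1ξ, giving ξ = 324 kmol.
Outlet amounts (n = n₀ + ν ξ):
  C: 865.2 − 2(324) = 217.2
  A: 0 + 1(324) = 324
  B: 0 + 1(324) = 324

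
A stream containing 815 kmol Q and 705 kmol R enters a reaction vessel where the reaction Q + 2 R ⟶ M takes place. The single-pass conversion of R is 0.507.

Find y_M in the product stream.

0.154

R reacted = 0.507 × 705 = 357.4 kmol; ν_R = −2, so ξ = 357.4/2 = 178.7 kmol.
Outlet amounts (n = n₀ + ν ξ):
  Q: 815 − 1(178.7) = 636.3
  R: 705 − 2(178.7) = 347.6
  M: 0 + 1(178.7) = 178.7
Total out = 1163 kmol; y_M = 178.7 / 1163 = 0.1537.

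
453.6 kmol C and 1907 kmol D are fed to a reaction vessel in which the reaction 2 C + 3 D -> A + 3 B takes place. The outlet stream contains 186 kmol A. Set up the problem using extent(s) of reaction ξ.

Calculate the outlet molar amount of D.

For A: n = n₀ + 1ξ → 186 = 0 + 1ξ, giving ξ = 186 kmol.
Outlet amounts (n = n₀ + ν ξ):
  C: 453.6 − 2(186) = 81.6
  D: 1907 − 3(186) = 1349
  A: 0 + 1(186) = 186
  B: 0 + 3(186) = 558

1350 kmol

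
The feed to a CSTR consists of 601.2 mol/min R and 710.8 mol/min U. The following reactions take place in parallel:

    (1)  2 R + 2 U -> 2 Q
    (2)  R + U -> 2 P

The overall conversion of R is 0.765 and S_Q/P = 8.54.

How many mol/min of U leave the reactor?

Conversion of R: R consumed = 0.765 × 601.2 = 459.9 mol/min = 2ξ₁ + 1ξ₂.
Selectivity: 2ξ₁ / (2ξ₂) = 8.54 → ξ₁ = 8.54 ξ₂.
Substitute: (2·8.54 + 1) ξ₂ = 459.9 → ξ₂ = 25.44 mol/min, ξ₁ = 217.2 mol/min.
Outlet amounts (n = n₀ + Σ ν·ξ):
  R: 601.2 − 2(217.2) − 1(25.44) = 141.3
  U: 710.8 − 2(217.2) − 1(25.44) = 250.9
  Q: 0 + 2(217.2) = 434.5
  P: 0 + 2(25.44) = 50.88

251 mol/min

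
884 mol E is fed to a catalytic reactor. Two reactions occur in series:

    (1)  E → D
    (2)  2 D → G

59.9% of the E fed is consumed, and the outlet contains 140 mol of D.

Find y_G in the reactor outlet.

Conversion of E: E consumed = 1ξ₁ = 0.599 × 884 → ξ₁ = 529.5 mol.
D balance: n_D = 0 + 1ξ₁ − 2ξ₂ = 140 → ξ₂ = (1·529.5 − 140)/2 = 194.8 mol.
Outlet amounts (n = n₀ + Σ ν·ξ):
  E: 884 − 1(529.5) = 354.5
  D: 0 + 1(529.5) − 2(194.8) = 140
  G: 0 + 1(194.8) = 194.8
Total out = 689.2 mol; y_G = 194.8 / 689.2 = 0.2826.

0.283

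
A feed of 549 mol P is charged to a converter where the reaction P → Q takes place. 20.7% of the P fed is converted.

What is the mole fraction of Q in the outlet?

0.207

P reacted = 0.207 × 549 = 113.6 mol; ν_P = −1, so ξ = 113.6/1 = 113.6 mol.
Outlet amounts (n = n₀ + ν ξ):
  P: 549 − 1(113.6) = 435.4
  Q: 0 + 1(113.6) = 113.6
Total out = 549 mol; y_Q = 113.6 / 549 = 0.207.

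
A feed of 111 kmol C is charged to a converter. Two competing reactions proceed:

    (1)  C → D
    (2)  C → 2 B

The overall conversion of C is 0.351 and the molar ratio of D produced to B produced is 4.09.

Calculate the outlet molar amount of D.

Conversion of C: C consumed = 0.351 × 111 = 38.96 kmol = 1ξ₁ + 1ξ₂.
Selectivity: 1ξ₁ / (2ξ₂) = 4.09 → ξ₁ = 8.18 ξ₂.
Substitute: (1·8.18 + 1) ξ₂ = 38.96 → ξ₂ = 4.244 kmol, ξ₁ = 34.72 kmol.
Outlet amounts (n = n₀ + Σ ν·ξ):
  C: 111 − 1(34.72) − 1(4.244) = 72.04
  D: 0 + 1(34.72) = 34.72
  B: 0 + 2(4.244) = 8.488

34.7 kmol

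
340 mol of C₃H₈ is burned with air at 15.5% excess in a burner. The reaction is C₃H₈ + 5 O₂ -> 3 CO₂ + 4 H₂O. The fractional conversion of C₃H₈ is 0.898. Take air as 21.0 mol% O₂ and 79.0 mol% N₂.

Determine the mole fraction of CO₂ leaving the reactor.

0.0916

Stoichiometric O₂ = 5 × 340 = 1700 mol; O₂ fed = 1700 × 1.155 = 1964 mol.
N₂ fed = 1964 × 79/21 = 7386 mol.
Fuel reacted = 0.898 × 340 → ξ = 305.3 mol.
Outlet (n = n₀ + ν ξ):
  C₃H₈: 340 − 1(305.3) = 34.68
  O₂: 1964 − 5(305.3) = 436.9
  N₂: 7386 (inert)
  CO₂: 0 + 3(305.3) = 916
  H₂O: 0 + 4(305.3) = 1221
Total out = 9995 mol; y_CO₂ = 916 / 9995 = 0.09164.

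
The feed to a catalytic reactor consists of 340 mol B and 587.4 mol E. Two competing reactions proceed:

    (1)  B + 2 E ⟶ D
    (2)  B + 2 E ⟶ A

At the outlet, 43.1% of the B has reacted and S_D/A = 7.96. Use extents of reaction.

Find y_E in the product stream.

Conversion of B: B consumed = 0.431 × 340 = 146.5 mol = 1ξ₁ + 1ξ₂.
Selectivity: 1ξ₁ / (1ξ₂) = 7.96 → ξ₁ = 7.96 ξ₂.
Substitute: (1·7.96 + 1) ξ₂ = 146.5 → ξ₂ = 16.35 mol, ξ₁ = 130.2 mol.
Outlet amounts (n = n₀ + Σ ν·ξ):
  B: 340 − 1(130.2) − 1(16.35) = 193.5
  E: 587.4 − 2(130.2) − 2(16.35) = 294.3
  D: 0 + 1(130.2) = 130.2
  A: 0 + 1(16.35) = 16.35
Total out = 634.3 mol; y_E = 294.3 / 634.3 = 0.464.

0.464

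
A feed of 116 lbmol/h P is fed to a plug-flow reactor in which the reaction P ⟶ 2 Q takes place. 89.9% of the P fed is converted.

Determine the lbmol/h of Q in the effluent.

209 lbmol/h

P reacted = 0.899 × 116 = 104.3 lbmol/h; ν_P = −1, so ξ = 104.3/1 = 104.3 lbmol/h.
Outlet amounts (n = n₀ + ν ξ):
  P: 116 − 1(104.3) = 11.72
  Q: 0 + 2(104.3) = 208.6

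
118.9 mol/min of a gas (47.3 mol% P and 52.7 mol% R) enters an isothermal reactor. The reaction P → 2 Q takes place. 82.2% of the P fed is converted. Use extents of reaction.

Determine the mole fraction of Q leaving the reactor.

P reacted = 0.822 × 56.24 = 46.23 mol/min; ν_P = −1, so ξ = 46.23/1 = 46.23 mol/min.
Outlet amounts (n = n₀ + ν ξ):
  P: 56.24 − 1(46.23) = 10.01
  Q: 0 + 2(46.23) = 92.46
  R: 62.66 (inert)
Total out = 165.1 mol/min; y_Q = 92.46 / 165.1 = 0.5599.

0.56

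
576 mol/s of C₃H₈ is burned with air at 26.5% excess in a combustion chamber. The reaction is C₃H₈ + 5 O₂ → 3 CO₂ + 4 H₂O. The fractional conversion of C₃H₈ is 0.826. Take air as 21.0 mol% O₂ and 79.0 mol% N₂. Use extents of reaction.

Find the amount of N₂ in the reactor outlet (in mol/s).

Stoichiometric O₂ = 5 × 576 = 2880 mol/s; O₂ fed = 2880 × 1.265 = 3643 mol/s.
N₂ fed = 3643 × 79/21 = 13710 mol/s.
Fuel reacted = 0.826 × 576 → ξ = 475.8 mol/s.
Outlet (n = n₀ + ν ξ):
  C₃H₈: 576 − 1(475.8) = 100.2
  O₂: 3643 − 5(475.8) = 1264
  N₂: 13710 (inert)
  CO₂: 0 + 3(475.8) = 1427
  H₂O: 0 + 4(475.8) = 1903

13700 mol/s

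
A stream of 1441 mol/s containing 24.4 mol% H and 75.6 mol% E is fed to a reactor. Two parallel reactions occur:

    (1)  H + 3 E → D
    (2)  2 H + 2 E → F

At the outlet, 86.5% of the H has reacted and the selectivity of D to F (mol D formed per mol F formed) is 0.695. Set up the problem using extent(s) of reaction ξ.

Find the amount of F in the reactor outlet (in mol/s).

Conversion of H: H consumed = 0.865 × 351.6 = 304.1 mol/s = 1ξ₁ + 2ξ₂.
Selectivity: 1ξ₁ / (1ξ₂) = 0.695 → ξ₁ = 0.695 ξ₂.
Substitute: (1·0.695 + 2) ξ₂ = 304.1 → ξ₂ = 112.9 mol/s, ξ₁ = 78.43 mol/s.
Outlet amounts (n = n₀ + Σ ν·ξ):
  H: 351.6 − 1(78.43) − 2(112.9) = 47.47
  E: 1089 − 3(78.43) − 2(112.9) = 628.4
  D: 0 + 1(78.43) = 78.43
  F: 0 + 1(112.9) = 112.9

113 mol/s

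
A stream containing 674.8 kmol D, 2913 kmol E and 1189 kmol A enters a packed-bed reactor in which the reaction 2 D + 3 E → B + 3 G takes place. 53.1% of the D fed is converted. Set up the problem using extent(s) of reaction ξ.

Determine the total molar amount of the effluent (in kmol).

D reacted = 0.531 × 674.8 = 358.3 kmol; ν_D = −2, so ξ = 358.3/2 = 179.2 kmol.
Outlet amounts (n = n₀ + ν ξ):
  D: 674.8 − 2(179.2) = 316.5
  E: 2913 − 3(179.2) = 2376
  B: 0 + 1(179.2) = 179.2
  G: 0 + 3(179.2) = 537.5
  A: 1189 (inert)
Total out = 316.5 + 2376 + 179.2 + 537.5 + 1189 = 4598 kmol.

4600 kmol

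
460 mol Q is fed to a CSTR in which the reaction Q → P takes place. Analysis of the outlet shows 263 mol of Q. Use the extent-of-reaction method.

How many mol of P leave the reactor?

For Q: n = n₀ − 1ξ → 263 = 460 − 1ξ, giving ξ = 197 mol.
Outlet amounts (n = n₀ + ν ξ):
  Q: 460 − 1(197) = 263
  P: 0 + 1(197) = 197

197 mol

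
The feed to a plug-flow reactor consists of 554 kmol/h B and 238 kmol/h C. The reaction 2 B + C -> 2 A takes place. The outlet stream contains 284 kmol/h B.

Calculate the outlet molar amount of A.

270 kmol/h

For B: n = n₀ − 2ξ → 284 = 554 − 2ξ, giving ξ = 135 kmol/h.
Outlet amounts (n = n₀ + ν ξ):
  B: 554 − 2(135) = 284
  C: 238 − 1(135) = 103
  A: 0 + 2(135) = 270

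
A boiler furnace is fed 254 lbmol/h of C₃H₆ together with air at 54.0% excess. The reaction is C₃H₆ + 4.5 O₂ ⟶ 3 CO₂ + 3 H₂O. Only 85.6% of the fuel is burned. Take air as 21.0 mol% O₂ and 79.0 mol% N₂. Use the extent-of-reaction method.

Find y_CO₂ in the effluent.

Stoichiometric O₂ = 4.5 × 254 = 1143 lbmol/h; O₂ fed = 1143 × 1.540 = 1760 lbmol/h.
N₂ fed = 1760 × 79/21 = 6622 lbmol/h.
Fuel reacted = 0.856 × 254 → ξ = 217.4 lbmol/h.
Outlet (n = n₀ + ν ξ):
  C₃H₆: 254 − 1(217.4) = 36.58
  O₂: 1760 − 4.5(217.4) = 781.8
  N₂: 6622 (inert)
  CO₂: 0 + 3(217.4) = 652.3
  H₂O: 0 + 3(217.4) = 652.3
Total out = 8745 lbmol/h; y_CO₂ = 652.3 / 8745 = 0.07459.

0.0746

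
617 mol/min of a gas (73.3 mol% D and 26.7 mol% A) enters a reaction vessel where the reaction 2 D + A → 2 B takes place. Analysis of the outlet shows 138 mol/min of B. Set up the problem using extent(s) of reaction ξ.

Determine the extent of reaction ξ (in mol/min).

ξ = 69 mol/min

For B: n = n₀ + 2ξ → 138 = 0 + 2ξ, giving ξ = 69 mol/min.
Outlet amounts (n = n₀ + ν ξ):
  D: 452.3 − 2(69) = 314.3
  A: 164.7 − 1(69) = 95.74
  B: 0 + 2(69) = 138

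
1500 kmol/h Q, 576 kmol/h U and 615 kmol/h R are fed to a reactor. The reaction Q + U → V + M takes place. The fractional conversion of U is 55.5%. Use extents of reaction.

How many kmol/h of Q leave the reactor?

U reacted = 0.555 × 576 = 319.7 kmol/h; ν_U = −1, so ξ = 319.7/1 = 319.7 kmol/h.
Outlet amounts (n = n₀ + ν ξ):
  Q: 1500 − 1(319.7) = 1180
  U: 576 − 1(319.7) = 256.3
  V: 0 + 1(319.7) = 319.7
  M: 0 + 1(319.7) = 319.7
  R: 615 (inert)

1180 kmol/h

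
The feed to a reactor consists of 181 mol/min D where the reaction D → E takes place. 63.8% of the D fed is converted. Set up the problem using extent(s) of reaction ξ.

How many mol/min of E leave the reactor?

D reacted = 0.638 × 181 = 115.5 mol/min; ν_D = −1, so ξ = 115.5/1 = 115.5 mol/min.
Outlet amounts (n = n₀ + ν ξ):
  D: 181 − 1(115.5) = 65.52
  E: 0 + 1(115.5) = 115.5

115 mol/min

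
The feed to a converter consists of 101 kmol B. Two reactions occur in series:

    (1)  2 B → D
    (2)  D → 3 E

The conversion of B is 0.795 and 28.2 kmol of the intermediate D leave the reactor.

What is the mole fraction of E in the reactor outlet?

Conversion of B: B consumed = 2ξ₁ = 0.795 × 101 → ξ₁ = 40.15 kmol.
D balance: n_D = 0 + 1ξ₁ − 1ξ₂ = 28.2 → ξ₂ = (1·40.15 − 28.2)/1 = 11.95 kmol.
Outlet amounts (n = n₀ + Σ ν·ξ):
  B: 101 − 2(40.15) = 20.7
  D: 0 + 1(40.15) − 1(11.95) = 28.2
  E: 0 + 3(11.95) = 35.84
Total out = 84.75 kmol; y_E = 35.84 / 84.75 = 0.4229.

0.423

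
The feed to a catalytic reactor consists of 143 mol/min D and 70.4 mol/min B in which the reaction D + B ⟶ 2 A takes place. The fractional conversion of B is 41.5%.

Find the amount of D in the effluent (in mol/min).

B reacted = 0.415 × 70.4 = 29.22 mol/min; ν_B = −1, so ξ = 29.22/1 = 29.22 mol/min.
Outlet amounts (n = n₀ + ν ξ):
  D: 143 − 1(29.22) = 113.8
  B: 70.4 − 1(29.22) = 41.18
  A: 0 + 2(29.22) = 58.43

114 mol/min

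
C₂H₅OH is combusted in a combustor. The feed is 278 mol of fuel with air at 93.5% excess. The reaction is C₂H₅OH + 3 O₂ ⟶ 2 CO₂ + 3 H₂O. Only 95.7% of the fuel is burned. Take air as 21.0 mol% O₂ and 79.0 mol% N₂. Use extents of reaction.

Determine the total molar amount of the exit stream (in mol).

8230 mol

Stoichiometric O₂ = 3 × 278 = 834 mol; O₂ fed = 834 × 1.935 = 1614 mol.
N₂ fed = 1614 × 79/21 = 6071 mol.
Fuel reacted = 0.957 × 278 → ξ = 266 mol.
Outlet (n = n₀ + ν ξ):
  C₂H₅OH: 278 − 1(266) = 11.95
  O₂: 1614 − 3(266) = 815.7
  N₂: 6071 (inert)
  CO₂: 0 + 2(266) = 532.1
  H₂O: 0 + 3(266) = 798.1
Total out = 11.95 + 815.7 + 6071 + 532.1 + 798.1 = 8229 mol.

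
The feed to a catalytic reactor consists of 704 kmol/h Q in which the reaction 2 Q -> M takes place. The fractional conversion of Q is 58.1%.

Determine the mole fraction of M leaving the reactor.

Q reacted = 0.581 × 704 = 409 kmol/h; ν_Q = −2, so ξ = 409/2 = 204.5 kmol/h.
Outlet amounts (n = n₀ + ν ξ):
  Q: 704 − 2(204.5) = 295
  M: 0 + 1(204.5) = 204.5
Total out = 499.5 kmol/h; y_M = 204.5 / 499.5 = 0.4094.

0.409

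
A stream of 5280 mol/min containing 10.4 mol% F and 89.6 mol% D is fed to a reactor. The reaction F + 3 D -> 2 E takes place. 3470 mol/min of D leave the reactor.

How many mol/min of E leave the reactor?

841 mol/min

For D: n = n₀ − 3ξ → 3470 = 4731 − 3ξ, giving ξ = 420.3 mol/min.
Outlet amounts (n = n₀ + ν ξ):
  F: 549.1 − 1(420.3) = 128.8
  D: 4731 − 3(420.3) = 3470
  E: 0 + 2(420.3) = 840.6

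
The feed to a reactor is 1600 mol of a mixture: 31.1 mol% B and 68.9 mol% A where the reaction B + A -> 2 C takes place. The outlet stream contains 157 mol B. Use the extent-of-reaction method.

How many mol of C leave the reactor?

681 mol

For B: n = n₀ − 1ξ → 157 = 497.6 − 1ξ, giving ξ = 340.6 mol.
Outlet amounts (n = n₀ + ν ξ):
  B: 497.6 − 1(340.6) = 157
  A: 1102 − 1(340.6) = 761.8
  C: 0 + 2(340.6) = 681.2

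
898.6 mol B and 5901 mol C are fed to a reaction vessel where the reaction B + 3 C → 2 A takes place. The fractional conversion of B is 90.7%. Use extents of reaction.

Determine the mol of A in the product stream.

1630 mol

B reacted = 0.907 × 898.6 = 815 mol; ν_B = −1, so ξ = 815/1 = 815 mol.
Outlet amounts (n = n₀ + ν ξ):
  B: 898.6 − 1(815) = 83.57
  C: 5901 − 3(815) = 3456
  A: 0 + 2(815) = 1630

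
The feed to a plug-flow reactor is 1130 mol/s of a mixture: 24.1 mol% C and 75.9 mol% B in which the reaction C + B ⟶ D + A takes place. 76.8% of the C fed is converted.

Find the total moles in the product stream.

1130 mol/s

C reacted = 0.768 × 272.3 = 209.1 mol/s; ν_C = −1, so ξ = 209.1/1 = 209.1 mol/s.
Outlet amounts (n = n₀ + ν ξ):
  C: 272.3 − 1(209.1) = 63.18
  B: 857.7 − 1(209.1) = 648.5
  D: 0 + 1(209.1) = 209.1
  A: 0 + 1(209.1) = 209.1
Total out = 63.18 + 648.5 + 209.1 + 209.1 = 1130 mol/s.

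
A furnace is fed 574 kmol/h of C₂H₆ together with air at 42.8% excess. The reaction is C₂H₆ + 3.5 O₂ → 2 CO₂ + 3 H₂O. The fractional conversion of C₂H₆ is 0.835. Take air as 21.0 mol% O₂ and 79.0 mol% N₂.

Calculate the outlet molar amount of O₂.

1190 kmol/h

Stoichiometric O₂ = 3.5 × 574 = 2009 kmol/h; O₂ fed = 2009 × 1.428 = 2869 kmol/h.
N₂ fed = 2869 × 79/21 = 10790 kmol/h.
Fuel reacted = 0.835 × 574 → ξ = 479.3 kmol/h.
Outlet (n = n₀ + ν ξ):
  C₂H₆: 574 − 1(479.3) = 94.71
  O₂: 2869 − 3.5(479.3) = 1191
  N₂: 10790 (inert)
  CO₂: 0 + 2(479.3) = 958.6
  H₂O: 0 + 3(479.3) = 1438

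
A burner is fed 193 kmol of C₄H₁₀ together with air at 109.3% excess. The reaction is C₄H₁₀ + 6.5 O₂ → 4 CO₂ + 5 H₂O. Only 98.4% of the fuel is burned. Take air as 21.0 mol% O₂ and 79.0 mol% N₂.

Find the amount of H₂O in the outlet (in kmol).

Stoichiometric O₂ = 6.5 × 193 = 1254 kmol; O₂ fed = 1254 × 2.093 = 2626 kmol.
N₂ fed = 2626 × 79/21 = 9878 kmol.
Fuel reacted = 0.984 × 193 → ξ = 189.9 kmol.
Outlet (n = n₀ + ν ξ):
  C₄H₁₀: 193 − 1(189.9) = 3.088
  O₂: 2626 − 6.5(189.9) = 1391
  N₂: 9878 (inert)
  CO₂: 0 + 4(189.9) = 759.6
  H₂O: 0 + 5(189.9) = 949.6

950 kmol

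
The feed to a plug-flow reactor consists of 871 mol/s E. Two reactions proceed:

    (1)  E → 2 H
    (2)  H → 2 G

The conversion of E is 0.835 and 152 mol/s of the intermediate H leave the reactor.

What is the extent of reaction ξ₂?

Conversion of E: E consumed = 1ξ₁ = 0.835 × 871 → ξ₁ = 727.3 mol/s.
H balance: n_H = 0 + 2ξ₁ − 1ξ₂ = 152 → ξ₂ = (2·727.3 − 152)/1 = 1303 mol/s.
Outlet amounts (n = n₀ + Σ ν·ξ):
  E: 871 − 1(727.3) = 143.7
  H: 0 + 2(727.3) − 1(1303) = 152
  G: 0 + 2(1303) = 2605

ξ₂ = 1300 mol/s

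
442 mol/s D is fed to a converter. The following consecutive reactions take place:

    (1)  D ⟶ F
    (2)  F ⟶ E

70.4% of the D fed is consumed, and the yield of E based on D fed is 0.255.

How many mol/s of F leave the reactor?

Conversion of D: D consumed = 1ξ₁ = 0.704 × 442 → ξ₁ = 311.2 mol/s.
Yield of E: 1ξ₂ / 442 = 0.255 → ξ₂ = 112.7 mol/s.
Outlet amounts (n = n₀ + Σ ν·ξ):
  D: 442 − 1(311.2) = 130.8
  F: 0 + 1(311.2) − 1(112.7) = 198.5
  E: 0 + 1(112.7) = 112.7

198 mol/s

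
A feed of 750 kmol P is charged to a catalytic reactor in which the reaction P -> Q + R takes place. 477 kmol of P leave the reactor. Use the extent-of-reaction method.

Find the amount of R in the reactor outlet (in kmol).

For P: n = n₀ − 1ξ → 477 = 750 − 1ξ, giving ξ = 273 kmol.
Outlet amounts (n = n₀ + ν ξ):
  P: 750 − 1(273) = 477
  Q: 0 + 1(273) = 273
  R: 0 + 1(273) = 273

273 kmol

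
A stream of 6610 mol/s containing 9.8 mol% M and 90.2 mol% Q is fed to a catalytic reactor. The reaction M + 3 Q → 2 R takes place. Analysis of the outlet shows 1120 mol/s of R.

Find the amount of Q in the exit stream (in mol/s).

4280 mol/s

For R: n = n₀ + 2ξ → 1120 = 0 + 2ξ, giving ξ = 560 mol/s.
Outlet amounts (n = n₀ + ν ξ):
  M: 647.8 − 1(560) = 87.78
  Q: 5962 − 3(560) = 4282
  R: 0 + 2(560) = 1120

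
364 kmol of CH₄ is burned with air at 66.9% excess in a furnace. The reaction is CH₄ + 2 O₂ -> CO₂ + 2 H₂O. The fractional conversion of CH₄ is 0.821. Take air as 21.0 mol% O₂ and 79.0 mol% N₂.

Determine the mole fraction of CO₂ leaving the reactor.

0.0486

Stoichiometric O₂ = 2 × 364 = 728 kmol; O₂ fed = 728 × 1.669 = 1215 kmol.
N₂ fed = 1215 × 79/21 = 4571 kmol.
Fuel reacted = 0.821 × 364 → ξ = 298.8 kmol.
Outlet (n = n₀ + ν ξ):
  CH₄: 364 − 1(298.8) = 65.16
  O₂: 1215 − 2(298.8) = 617.3
  N₂: 4571 (inert)
  CO₂: 0 + 1(298.8) = 298.8
  H₂O: 0 + 2(298.8) = 597.7
Total out = 6150 kmol; y_CO₂ = 298.8 / 6150 = 0.04859.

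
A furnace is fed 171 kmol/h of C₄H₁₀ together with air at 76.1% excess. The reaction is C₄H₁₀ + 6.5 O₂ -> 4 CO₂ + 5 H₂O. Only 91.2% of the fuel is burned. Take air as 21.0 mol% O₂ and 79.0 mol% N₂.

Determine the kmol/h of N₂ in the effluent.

Stoichiometric O₂ = 6.5 × 171 = 1112 kmol/h; O₂ fed = 1112 × 1.761 = 1957 kmol/h.
N₂ fed = 1957 × 79/21 = 7363 kmol/h.
Fuel reacted = 0.912 × 171 → ξ = 156 kmol/h.
Outlet (n = n₀ + ν ξ):
  C₄H₁₀: 171 − 1(156) = 15.05
  O₂: 1957 − 6.5(156) = 943.7
  N₂: 7363 (inert)
  CO₂: 0 + 4(156) = 623.8
  H₂O: 0 + 5(156) = 779.8

7360 kmol/h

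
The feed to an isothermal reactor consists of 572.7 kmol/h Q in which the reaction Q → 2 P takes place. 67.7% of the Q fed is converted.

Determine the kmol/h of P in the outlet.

Q reacted = 0.677 × 572.7 = 387.7 kmol/h; ν_Q = −1, so ξ = 387.7/1 = 387.7 kmol/h.
Outlet amounts (n = n₀ + ν ξ):
  Q: 572.7 − 1(387.7) = 185
  P: 0 + 2(387.7) = 775.4

775 kmol/h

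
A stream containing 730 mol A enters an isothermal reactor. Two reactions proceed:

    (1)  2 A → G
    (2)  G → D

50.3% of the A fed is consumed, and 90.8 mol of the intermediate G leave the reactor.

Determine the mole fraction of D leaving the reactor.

0.17

Conversion of A: A consumed = 2ξ₁ = 0.503 × 730 → ξ₁ = 183.6 mol.
G balance: n_G = 0 + 1ξ₁ − 1ξ₂ = 90.8 → ξ₂ = (1·183.6 − 90.8)/1 = 92.8 mol.
Outlet amounts (n = n₀ + Σ ν·ξ):
  A: 730 − 2(183.6) = 362.8
  G: 0 + 1(183.6) − 1(92.8) = 90.8
  D: 0 + 1(92.8) = 92.8
Total out = 546.4 mol; y_D = 92.8 / 546.4 = 0.1698.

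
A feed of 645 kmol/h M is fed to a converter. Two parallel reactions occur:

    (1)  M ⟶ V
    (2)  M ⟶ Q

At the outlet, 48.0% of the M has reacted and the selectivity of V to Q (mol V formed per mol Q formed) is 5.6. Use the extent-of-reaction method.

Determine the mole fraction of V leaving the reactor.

Conversion of M: M consumed = 0.48 × 645 = 309.6 kmol/h = 1ξ₁ + 1ξ₂.
Selectivity: 1ξ₁ / (1ξ₂) = 5.6 → ξ₁ = 5.6 ξ₂.
Substitute: (1·5.6 + 1) ξ₂ = 309.6 → ξ₂ = 46.91 kmol/h, ξ₁ = 262.7 kmol/h.
Outlet amounts (n = n₀ + Σ ν·ξ):
  M: 645 − 1(262.7) − 1(46.91) = 335.4
  V: 0 + 1(262.7) = 262.7
  Q: 0 + 1(46.91) = 46.91
Total out = 645 kmol/h; y_V = 262.7 / 645 = 0.4073.

0.407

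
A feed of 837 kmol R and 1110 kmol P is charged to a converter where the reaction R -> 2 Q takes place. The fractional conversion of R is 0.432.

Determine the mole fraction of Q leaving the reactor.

R reacted = 0.432 × 837 = 361.6 kmol; ν_R = −1, so ξ = 361.6/1 = 361.6 kmol.
Outlet amounts (n = n₀ + ν ξ):
  R: 837 − 1(361.6) = 475.4
  Q: 0 + 2(361.6) = 723.2
  P: 1110 (inert)
Total out = 2309 kmol; y_Q = 723.2 / 2309 = 0.3133.

0.313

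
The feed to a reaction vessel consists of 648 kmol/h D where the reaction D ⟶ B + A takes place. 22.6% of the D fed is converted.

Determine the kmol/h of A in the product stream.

D reacted = 0.226 × 648 = 146.4 kmol/h; ν_D = −1, so ξ = 146.4/1 = 146.4 kmol/h.
Outlet amounts (n = n₀ + ν ξ):
  D: 648 − 1(146.4) = 501.6
  B: 0 + 1(146.4) = 146.4
  A: 0 + 1(146.4) = 146.4

146 kmol/h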